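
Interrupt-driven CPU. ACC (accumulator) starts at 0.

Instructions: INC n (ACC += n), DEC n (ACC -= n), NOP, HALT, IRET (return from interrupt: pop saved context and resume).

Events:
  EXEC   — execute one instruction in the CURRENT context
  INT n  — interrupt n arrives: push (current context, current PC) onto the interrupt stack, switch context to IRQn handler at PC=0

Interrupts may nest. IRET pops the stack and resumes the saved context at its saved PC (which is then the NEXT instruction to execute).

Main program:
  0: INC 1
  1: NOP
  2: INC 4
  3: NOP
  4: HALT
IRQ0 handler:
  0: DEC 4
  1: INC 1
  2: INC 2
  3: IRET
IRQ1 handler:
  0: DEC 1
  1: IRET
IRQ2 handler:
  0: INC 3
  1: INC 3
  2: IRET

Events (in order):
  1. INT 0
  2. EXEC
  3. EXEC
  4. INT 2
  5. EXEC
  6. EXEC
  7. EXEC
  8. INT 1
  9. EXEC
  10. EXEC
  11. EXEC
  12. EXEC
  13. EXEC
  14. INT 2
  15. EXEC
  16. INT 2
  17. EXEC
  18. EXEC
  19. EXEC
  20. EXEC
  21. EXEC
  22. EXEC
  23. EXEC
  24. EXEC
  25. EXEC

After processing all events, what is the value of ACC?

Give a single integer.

Event 1 (INT 0): INT 0 arrives: push (MAIN, PC=0), enter IRQ0 at PC=0 (depth now 1)
Event 2 (EXEC): [IRQ0] PC=0: DEC 4 -> ACC=-4
Event 3 (EXEC): [IRQ0] PC=1: INC 1 -> ACC=-3
Event 4 (INT 2): INT 2 arrives: push (IRQ0, PC=2), enter IRQ2 at PC=0 (depth now 2)
Event 5 (EXEC): [IRQ2] PC=0: INC 3 -> ACC=0
Event 6 (EXEC): [IRQ2] PC=1: INC 3 -> ACC=3
Event 7 (EXEC): [IRQ2] PC=2: IRET -> resume IRQ0 at PC=2 (depth now 1)
Event 8 (INT 1): INT 1 arrives: push (IRQ0, PC=2), enter IRQ1 at PC=0 (depth now 2)
Event 9 (EXEC): [IRQ1] PC=0: DEC 1 -> ACC=2
Event 10 (EXEC): [IRQ1] PC=1: IRET -> resume IRQ0 at PC=2 (depth now 1)
Event 11 (EXEC): [IRQ0] PC=2: INC 2 -> ACC=4
Event 12 (EXEC): [IRQ0] PC=3: IRET -> resume MAIN at PC=0 (depth now 0)
Event 13 (EXEC): [MAIN] PC=0: INC 1 -> ACC=5
Event 14 (INT 2): INT 2 arrives: push (MAIN, PC=1), enter IRQ2 at PC=0 (depth now 1)
Event 15 (EXEC): [IRQ2] PC=0: INC 3 -> ACC=8
Event 16 (INT 2): INT 2 arrives: push (IRQ2, PC=1), enter IRQ2 at PC=0 (depth now 2)
Event 17 (EXEC): [IRQ2] PC=0: INC 3 -> ACC=11
Event 18 (EXEC): [IRQ2] PC=1: INC 3 -> ACC=14
Event 19 (EXEC): [IRQ2] PC=2: IRET -> resume IRQ2 at PC=1 (depth now 1)
Event 20 (EXEC): [IRQ2] PC=1: INC 3 -> ACC=17
Event 21 (EXEC): [IRQ2] PC=2: IRET -> resume MAIN at PC=1 (depth now 0)
Event 22 (EXEC): [MAIN] PC=1: NOP
Event 23 (EXEC): [MAIN] PC=2: INC 4 -> ACC=21
Event 24 (EXEC): [MAIN] PC=3: NOP
Event 25 (EXEC): [MAIN] PC=4: HALT

Answer: 21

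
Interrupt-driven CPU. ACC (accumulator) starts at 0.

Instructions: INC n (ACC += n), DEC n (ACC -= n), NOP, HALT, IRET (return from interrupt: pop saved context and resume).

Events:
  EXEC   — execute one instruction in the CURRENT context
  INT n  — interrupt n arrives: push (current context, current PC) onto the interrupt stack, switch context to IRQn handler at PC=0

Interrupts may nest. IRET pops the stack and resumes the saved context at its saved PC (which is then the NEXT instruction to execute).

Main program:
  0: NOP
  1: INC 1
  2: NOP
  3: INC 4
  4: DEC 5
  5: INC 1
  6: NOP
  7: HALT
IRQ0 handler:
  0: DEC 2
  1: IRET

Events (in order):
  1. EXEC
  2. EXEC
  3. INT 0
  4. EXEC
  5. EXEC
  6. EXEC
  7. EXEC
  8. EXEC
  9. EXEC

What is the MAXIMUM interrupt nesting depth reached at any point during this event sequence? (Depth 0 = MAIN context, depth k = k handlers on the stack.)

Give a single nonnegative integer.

Event 1 (EXEC): [MAIN] PC=0: NOP [depth=0]
Event 2 (EXEC): [MAIN] PC=1: INC 1 -> ACC=1 [depth=0]
Event 3 (INT 0): INT 0 arrives: push (MAIN, PC=2), enter IRQ0 at PC=0 (depth now 1) [depth=1]
Event 4 (EXEC): [IRQ0] PC=0: DEC 2 -> ACC=-1 [depth=1]
Event 5 (EXEC): [IRQ0] PC=1: IRET -> resume MAIN at PC=2 (depth now 0) [depth=0]
Event 6 (EXEC): [MAIN] PC=2: NOP [depth=0]
Event 7 (EXEC): [MAIN] PC=3: INC 4 -> ACC=3 [depth=0]
Event 8 (EXEC): [MAIN] PC=4: DEC 5 -> ACC=-2 [depth=0]
Event 9 (EXEC): [MAIN] PC=5: INC 1 -> ACC=-1 [depth=0]
Max depth observed: 1

Answer: 1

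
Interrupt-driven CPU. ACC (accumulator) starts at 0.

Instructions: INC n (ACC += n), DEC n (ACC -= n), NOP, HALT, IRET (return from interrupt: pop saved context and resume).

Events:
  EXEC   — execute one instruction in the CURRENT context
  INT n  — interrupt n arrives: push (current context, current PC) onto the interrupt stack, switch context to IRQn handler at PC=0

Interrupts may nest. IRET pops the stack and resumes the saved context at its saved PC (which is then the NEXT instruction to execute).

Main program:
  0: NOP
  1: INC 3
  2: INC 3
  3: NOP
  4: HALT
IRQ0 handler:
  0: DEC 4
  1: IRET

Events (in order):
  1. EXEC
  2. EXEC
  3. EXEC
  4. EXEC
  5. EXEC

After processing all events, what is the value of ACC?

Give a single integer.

Event 1 (EXEC): [MAIN] PC=0: NOP
Event 2 (EXEC): [MAIN] PC=1: INC 3 -> ACC=3
Event 3 (EXEC): [MAIN] PC=2: INC 3 -> ACC=6
Event 4 (EXEC): [MAIN] PC=3: NOP
Event 5 (EXEC): [MAIN] PC=4: HALT

Answer: 6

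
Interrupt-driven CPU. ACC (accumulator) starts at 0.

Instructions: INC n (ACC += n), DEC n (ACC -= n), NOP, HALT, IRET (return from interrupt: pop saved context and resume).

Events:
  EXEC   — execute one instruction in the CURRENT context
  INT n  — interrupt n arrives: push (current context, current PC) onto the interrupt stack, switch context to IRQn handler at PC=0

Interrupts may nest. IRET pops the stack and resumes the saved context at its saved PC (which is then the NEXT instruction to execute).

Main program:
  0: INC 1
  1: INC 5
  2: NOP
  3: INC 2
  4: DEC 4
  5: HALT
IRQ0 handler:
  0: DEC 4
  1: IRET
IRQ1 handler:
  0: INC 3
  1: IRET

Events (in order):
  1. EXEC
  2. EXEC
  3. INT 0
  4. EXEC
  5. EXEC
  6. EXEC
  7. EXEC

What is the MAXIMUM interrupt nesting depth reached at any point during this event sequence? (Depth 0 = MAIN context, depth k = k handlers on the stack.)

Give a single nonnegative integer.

Answer: 1

Derivation:
Event 1 (EXEC): [MAIN] PC=0: INC 1 -> ACC=1 [depth=0]
Event 2 (EXEC): [MAIN] PC=1: INC 5 -> ACC=6 [depth=0]
Event 3 (INT 0): INT 0 arrives: push (MAIN, PC=2), enter IRQ0 at PC=0 (depth now 1) [depth=1]
Event 4 (EXEC): [IRQ0] PC=0: DEC 4 -> ACC=2 [depth=1]
Event 5 (EXEC): [IRQ0] PC=1: IRET -> resume MAIN at PC=2 (depth now 0) [depth=0]
Event 6 (EXEC): [MAIN] PC=2: NOP [depth=0]
Event 7 (EXEC): [MAIN] PC=3: INC 2 -> ACC=4 [depth=0]
Max depth observed: 1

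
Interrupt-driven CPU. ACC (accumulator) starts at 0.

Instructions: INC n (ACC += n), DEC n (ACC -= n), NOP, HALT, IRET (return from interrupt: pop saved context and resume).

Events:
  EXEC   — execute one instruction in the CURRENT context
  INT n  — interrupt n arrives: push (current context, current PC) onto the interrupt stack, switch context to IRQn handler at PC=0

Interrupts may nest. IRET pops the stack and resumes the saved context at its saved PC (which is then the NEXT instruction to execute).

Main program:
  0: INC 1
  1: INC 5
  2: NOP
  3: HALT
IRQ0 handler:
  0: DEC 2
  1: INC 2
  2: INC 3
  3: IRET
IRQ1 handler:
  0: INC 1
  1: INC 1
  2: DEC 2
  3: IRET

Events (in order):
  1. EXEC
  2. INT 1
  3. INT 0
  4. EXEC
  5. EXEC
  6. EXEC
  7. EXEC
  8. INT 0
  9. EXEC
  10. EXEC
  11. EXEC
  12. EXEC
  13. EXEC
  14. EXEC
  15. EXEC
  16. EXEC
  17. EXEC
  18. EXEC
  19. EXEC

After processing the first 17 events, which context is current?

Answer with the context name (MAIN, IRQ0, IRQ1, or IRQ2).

Event 1 (EXEC): [MAIN] PC=0: INC 1 -> ACC=1
Event 2 (INT 1): INT 1 arrives: push (MAIN, PC=1), enter IRQ1 at PC=0 (depth now 1)
Event 3 (INT 0): INT 0 arrives: push (IRQ1, PC=0), enter IRQ0 at PC=0 (depth now 2)
Event 4 (EXEC): [IRQ0] PC=0: DEC 2 -> ACC=-1
Event 5 (EXEC): [IRQ0] PC=1: INC 2 -> ACC=1
Event 6 (EXEC): [IRQ0] PC=2: INC 3 -> ACC=4
Event 7 (EXEC): [IRQ0] PC=3: IRET -> resume IRQ1 at PC=0 (depth now 1)
Event 8 (INT 0): INT 0 arrives: push (IRQ1, PC=0), enter IRQ0 at PC=0 (depth now 2)
Event 9 (EXEC): [IRQ0] PC=0: DEC 2 -> ACC=2
Event 10 (EXEC): [IRQ0] PC=1: INC 2 -> ACC=4
Event 11 (EXEC): [IRQ0] PC=2: INC 3 -> ACC=7
Event 12 (EXEC): [IRQ0] PC=3: IRET -> resume IRQ1 at PC=0 (depth now 1)
Event 13 (EXEC): [IRQ1] PC=0: INC 1 -> ACC=8
Event 14 (EXEC): [IRQ1] PC=1: INC 1 -> ACC=9
Event 15 (EXEC): [IRQ1] PC=2: DEC 2 -> ACC=7
Event 16 (EXEC): [IRQ1] PC=3: IRET -> resume MAIN at PC=1 (depth now 0)
Event 17 (EXEC): [MAIN] PC=1: INC 5 -> ACC=12

Answer: MAIN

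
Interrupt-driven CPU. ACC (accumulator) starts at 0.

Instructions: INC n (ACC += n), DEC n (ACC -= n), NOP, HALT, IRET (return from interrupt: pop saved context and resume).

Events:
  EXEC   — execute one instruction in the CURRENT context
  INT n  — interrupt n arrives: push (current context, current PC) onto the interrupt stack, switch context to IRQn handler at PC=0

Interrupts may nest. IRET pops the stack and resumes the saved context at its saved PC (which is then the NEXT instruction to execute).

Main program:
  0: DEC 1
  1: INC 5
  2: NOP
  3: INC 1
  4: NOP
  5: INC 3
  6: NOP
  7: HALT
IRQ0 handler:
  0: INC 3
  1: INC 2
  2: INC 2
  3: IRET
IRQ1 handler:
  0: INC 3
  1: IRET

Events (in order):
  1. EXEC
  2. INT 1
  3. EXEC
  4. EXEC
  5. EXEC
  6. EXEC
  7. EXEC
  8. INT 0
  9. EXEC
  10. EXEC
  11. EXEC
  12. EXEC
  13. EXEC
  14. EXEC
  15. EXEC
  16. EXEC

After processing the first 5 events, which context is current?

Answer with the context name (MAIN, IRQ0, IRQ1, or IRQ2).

Event 1 (EXEC): [MAIN] PC=0: DEC 1 -> ACC=-1
Event 2 (INT 1): INT 1 arrives: push (MAIN, PC=1), enter IRQ1 at PC=0 (depth now 1)
Event 3 (EXEC): [IRQ1] PC=0: INC 3 -> ACC=2
Event 4 (EXEC): [IRQ1] PC=1: IRET -> resume MAIN at PC=1 (depth now 0)
Event 5 (EXEC): [MAIN] PC=1: INC 5 -> ACC=7

Answer: MAIN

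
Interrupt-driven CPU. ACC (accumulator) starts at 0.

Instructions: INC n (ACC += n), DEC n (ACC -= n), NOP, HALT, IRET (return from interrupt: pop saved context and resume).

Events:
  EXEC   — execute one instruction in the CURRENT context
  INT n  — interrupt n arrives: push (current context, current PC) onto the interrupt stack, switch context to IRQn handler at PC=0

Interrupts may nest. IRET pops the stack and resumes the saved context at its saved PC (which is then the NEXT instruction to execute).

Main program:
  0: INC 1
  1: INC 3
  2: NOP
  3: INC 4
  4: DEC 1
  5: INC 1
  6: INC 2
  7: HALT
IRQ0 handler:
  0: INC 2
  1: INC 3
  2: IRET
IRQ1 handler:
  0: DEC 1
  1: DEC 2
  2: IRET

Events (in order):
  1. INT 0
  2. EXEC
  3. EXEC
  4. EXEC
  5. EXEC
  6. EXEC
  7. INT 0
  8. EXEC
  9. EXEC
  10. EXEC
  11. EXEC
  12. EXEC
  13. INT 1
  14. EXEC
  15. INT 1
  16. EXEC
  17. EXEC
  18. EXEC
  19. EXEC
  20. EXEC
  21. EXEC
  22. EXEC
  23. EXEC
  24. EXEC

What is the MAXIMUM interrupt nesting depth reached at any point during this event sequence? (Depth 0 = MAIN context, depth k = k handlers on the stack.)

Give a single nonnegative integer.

Event 1 (INT 0): INT 0 arrives: push (MAIN, PC=0), enter IRQ0 at PC=0 (depth now 1) [depth=1]
Event 2 (EXEC): [IRQ0] PC=0: INC 2 -> ACC=2 [depth=1]
Event 3 (EXEC): [IRQ0] PC=1: INC 3 -> ACC=5 [depth=1]
Event 4 (EXEC): [IRQ0] PC=2: IRET -> resume MAIN at PC=0 (depth now 0) [depth=0]
Event 5 (EXEC): [MAIN] PC=0: INC 1 -> ACC=6 [depth=0]
Event 6 (EXEC): [MAIN] PC=1: INC 3 -> ACC=9 [depth=0]
Event 7 (INT 0): INT 0 arrives: push (MAIN, PC=2), enter IRQ0 at PC=0 (depth now 1) [depth=1]
Event 8 (EXEC): [IRQ0] PC=0: INC 2 -> ACC=11 [depth=1]
Event 9 (EXEC): [IRQ0] PC=1: INC 3 -> ACC=14 [depth=1]
Event 10 (EXEC): [IRQ0] PC=2: IRET -> resume MAIN at PC=2 (depth now 0) [depth=0]
Event 11 (EXEC): [MAIN] PC=2: NOP [depth=0]
Event 12 (EXEC): [MAIN] PC=3: INC 4 -> ACC=18 [depth=0]
Event 13 (INT 1): INT 1 arrives: push (MAIN, PC=4), enter IRQ1 at PC=0 (depth now 1) [depth=1]
Event 14 (EXEC): [IRQ1] PC=0: DEC 1 -> ACC=17 [depth=1]
Event 15 (INT 1): INT 1 arrives: push (IRQ1, PC=1), enter IRQ1 at PC=0 (depth now 2) [depth=2]
Event 16 (EXEC): [IRQ1] PC=0: DEC 1 -> ACC=16 [depth=2]
Event 17 (EXEC): [IRQ1] PC=1: DEC 2 -> ACC=14 [depth=2]
Event 18 (EXEC): [IRQ1] PC=2: IRET -> resume IRQ1 at PC=1 (depth now 1) [depth=1]
Event 19 (EXEC): [IRQ1] PC=1: DEC 2 -> ACC=12 [depth=1]
Event 20 (EXEC): [IRQ1] PC=2: IRET -> resume MAIN at PC=4 (depth now 0) [depth=0]
Event 21 (EXEC): [MAIN] PC=4: DEC 1 -> ACC=11 [depth=0]
Event 22 (EXEC): [MAIN] PC=5: INC 1 -> ACC=12 [depth=0]
Event 23 (EXEC): [MAIN] PC=6: INC 2 -> ACC=14 [depth=0]
Event 24 (EXEC): [MAIN] PC=7: HALT [depth=0]
Max depth observed: 2

Answer: 2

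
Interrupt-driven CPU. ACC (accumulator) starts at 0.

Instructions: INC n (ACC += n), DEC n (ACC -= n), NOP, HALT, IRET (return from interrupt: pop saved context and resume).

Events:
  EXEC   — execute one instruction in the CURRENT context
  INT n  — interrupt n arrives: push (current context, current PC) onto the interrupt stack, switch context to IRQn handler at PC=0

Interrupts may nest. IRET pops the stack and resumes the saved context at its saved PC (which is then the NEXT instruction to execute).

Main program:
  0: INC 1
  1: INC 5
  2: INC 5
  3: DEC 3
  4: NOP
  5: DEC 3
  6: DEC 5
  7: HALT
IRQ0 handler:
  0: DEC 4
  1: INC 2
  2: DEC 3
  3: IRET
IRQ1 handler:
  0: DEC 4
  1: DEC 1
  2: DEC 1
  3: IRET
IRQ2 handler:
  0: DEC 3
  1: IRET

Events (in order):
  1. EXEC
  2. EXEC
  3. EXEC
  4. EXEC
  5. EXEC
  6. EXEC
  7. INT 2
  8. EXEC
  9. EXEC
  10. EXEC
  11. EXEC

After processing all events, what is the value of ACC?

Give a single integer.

Answer: -3

Derivation:
Event 1 (EXEC): [MAIN] PC=0: INC 1 -> ACC=1
Event 2 (EXEC): [MAIN] PC=1: INC 5 -> ACC=6
Event 3 (EXEC): [MAIN] PC=2: INC 5 -> ACC=11
Event 4 (EXEC): [MAIN] PC=3: DEC 3 -> ACC=8
Event 5 (EXEC): [MAIN] PC=4: NOP
Event 6 (EXEC): [MAIN] PC=5: DEC 3 -> ACC=5
Event 7 (INT 2): INT 2 arrives: push (MAIN, PC=6), enter IRQ2 at PC=0 (depth now 1)
Event 8 (EXEC): [IRQ2] PC=0: DEC 3 -> ACC=2
Event 9 (EXEC): [IRQ2] PC=1: IRET -> resume MAIN at PC=6 (depth now 0)
Event 10 (EXEC): [MAIN] PC=6: DEC 5 -> ACC=-3
Event 11 (EXEC): [MAIN] PC=7: HALT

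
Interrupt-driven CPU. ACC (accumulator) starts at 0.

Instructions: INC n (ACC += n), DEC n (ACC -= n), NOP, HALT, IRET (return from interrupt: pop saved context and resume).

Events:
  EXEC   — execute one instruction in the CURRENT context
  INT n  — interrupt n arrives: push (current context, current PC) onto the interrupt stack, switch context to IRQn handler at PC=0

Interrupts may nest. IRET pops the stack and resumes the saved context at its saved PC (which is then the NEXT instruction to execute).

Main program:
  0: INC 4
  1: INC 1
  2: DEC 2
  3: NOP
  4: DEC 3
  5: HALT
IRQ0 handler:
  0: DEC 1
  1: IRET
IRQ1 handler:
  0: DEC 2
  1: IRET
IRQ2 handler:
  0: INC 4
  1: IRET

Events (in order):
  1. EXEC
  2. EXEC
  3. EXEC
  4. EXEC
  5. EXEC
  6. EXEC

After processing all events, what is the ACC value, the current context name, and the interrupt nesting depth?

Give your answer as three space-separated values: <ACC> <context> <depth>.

Answer: 0 MAIN 0

Derivation:
Event 1 (EXEC): [MAIN] PC=0: INC 4 -> ACC=4
Event 2 (EXEC): [MAIN] PC=1: INC 1 -> ACC=5
Event 3 (EXEC): [MAIN] PC=2: DEC 2 -> ACC=3
Event 4 (EXEC): [MAIN] PC=3: NOP
Event 5 (EXEC): [MAIN] PC=4: DEC 3 -> ACC=0
Event 6 (EXEC): [MAIN] PC=5: HALT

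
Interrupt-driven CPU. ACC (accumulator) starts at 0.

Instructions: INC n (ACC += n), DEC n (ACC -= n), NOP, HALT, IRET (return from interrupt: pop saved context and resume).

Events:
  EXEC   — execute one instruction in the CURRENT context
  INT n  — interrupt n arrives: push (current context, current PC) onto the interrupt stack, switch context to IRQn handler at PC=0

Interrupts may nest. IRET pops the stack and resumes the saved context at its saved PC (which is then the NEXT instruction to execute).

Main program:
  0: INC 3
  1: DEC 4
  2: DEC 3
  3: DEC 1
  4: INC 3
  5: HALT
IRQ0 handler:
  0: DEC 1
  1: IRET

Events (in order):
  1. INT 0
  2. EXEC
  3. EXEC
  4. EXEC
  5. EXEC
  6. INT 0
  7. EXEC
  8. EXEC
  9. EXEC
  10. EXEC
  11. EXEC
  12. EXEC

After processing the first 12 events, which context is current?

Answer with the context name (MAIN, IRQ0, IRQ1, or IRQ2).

Answer: MAIN

Derivation:
Event 1 (INT 0): INT 0 arrives: push (MAIN, PC=0), enter IRQ0 at PC=0 (depth now 1)
Event 2 (EXEC): [IRQ0] PC=0: DEC 1 -> ACC=-1
Event 3 (EXEC): [IRQ0] PC=1: IRET -> resume MAIN at PC=0 (depth now 0)
Event 4 (EXEC): [MAIN] PC=0: INC 3 -> ACC=2
Event 5 (EXEC): [MAIN] PC=1: DEC 4 -> ACC=-2
Event 6 (INT 0): INT 0 arrives: push (MAIN, PC=2), enter IRQ0 at PC=0 (depth now 1)
Event 7 (EXEC): [IRQ0] PC=0: DEC 1 -> ACC=-3
Event 8 (EXEC): [IRQ0] PC=1: IRET -> resume MAIN at PC=2 (depth now 0)
Event 9 (EXEC): [MAIN] PC=2: DEC 3 -> ACC=-6
Event 10 (EXEC): [MAIN] PC=3: DEC 1 -> ACC=-7
Event 11 (EXEC): [MAIN] PC=4: INC 3 -> ACC=-4
Event 12 (EXEC): [MAIN] PC=5: HALT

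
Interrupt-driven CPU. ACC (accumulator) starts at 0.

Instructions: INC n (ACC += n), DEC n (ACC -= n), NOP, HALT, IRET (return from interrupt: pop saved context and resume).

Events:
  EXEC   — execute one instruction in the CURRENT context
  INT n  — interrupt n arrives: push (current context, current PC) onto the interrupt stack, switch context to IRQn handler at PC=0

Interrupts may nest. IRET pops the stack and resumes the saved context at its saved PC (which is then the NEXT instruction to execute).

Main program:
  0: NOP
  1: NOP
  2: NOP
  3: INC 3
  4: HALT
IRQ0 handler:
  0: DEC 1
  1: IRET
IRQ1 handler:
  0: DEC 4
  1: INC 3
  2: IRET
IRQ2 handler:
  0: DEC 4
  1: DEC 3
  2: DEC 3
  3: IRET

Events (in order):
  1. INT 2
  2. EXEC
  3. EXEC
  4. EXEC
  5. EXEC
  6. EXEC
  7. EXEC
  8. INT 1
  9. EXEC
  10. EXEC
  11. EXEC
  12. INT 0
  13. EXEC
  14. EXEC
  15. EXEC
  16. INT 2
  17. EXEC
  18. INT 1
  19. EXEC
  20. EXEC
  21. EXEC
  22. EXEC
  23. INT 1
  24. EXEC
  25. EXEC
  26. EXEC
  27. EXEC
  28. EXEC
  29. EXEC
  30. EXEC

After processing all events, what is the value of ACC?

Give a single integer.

Answer: -21

Derivation:
Event 1 (INT 2): INT 2 arrives: push (MAIN, PC=0), enter IRQ2 at PC=0 (depth now 1)
Event 2 (EXEC): [IRQ2] PC=0: DEC 4 -> ACC=-4
Event 3 (EXEC): [IRQ2] PC=1: DEC 3 -> ACC=-7
Event 4 (EXEC): [IRQ2] PC=2: DEC 3 -> ACC=-10
Event 5 (EXEC): [IRQ2] PC=3: IRET -> resume MAIN at PC=0 (depth now 0)
Event 6 (EXEC): [MAIN] PC=0: NOP
Event 7 (EXEC): [MAIN] PC=1: NOP
Event 8 (INT 1): INT 1 arrives: push (MAIN, PC=2), enter IRQ1 at PC=0 (depth now 1)
Event 9 (EXEC): [IRQ1] PC=0: DEC 4 -> ACC=-14
Event 10 (EXEC): [IRQ1] PC=1: INC 3 -> ACC=-11
Event 11 (EXEC): [IRQ1] PC=2: IRET -> resume MAIN at PC=2 (depth now 0)
Event 12 (INT 0): INT 0 arrives: push (MAIN, PC=2), enter IRQ0 at PC=0 (depth now 1)
Event 13 (EXEC): [IRQ0] PC=0: DEC 1 -> ACC=-12
Event 14 (EXEC): [IRQ0] PC=1: IRET -> resume MAIN at PC=2 (depth now 0)
Event 15 (EXEC): [MAIN] PC=2: NOP
Event 16 (INT 2): INT 2 arrives: push (MAIN, PC=3), enter IRQ2 at PC=0 (depth now 1)
Event 17 (EXEC): [IRQ2] PC=0: DEC 4 -> ACC=-16
Event 18 (INT 1): INT 1 arrives: push (IRQ2, PC=1), enter IRQ1 at PC=0 (depth now 2)
Event 19 (EXEC): [IRQ1] PC=0: DEC 4 -> ACC=-20
Event 20 (EXEC): [IRQ1] PC=1: INC 3 -> ACC=-17
Event 21 (EXEC): [IRQ1] PC=2: IRET -> resume IRQ2 at PC=1 (depth now 1)
Event 22 (EXEC): [IRQ2] PC=1: DEC 3 -> ACC=-20
Event 23 (INT 1): INT 1 arrives: push (IRQ2, PC=2), enter IRQ1 at PC=0 (depth now 2)
Event 24 (EXEC): [IRQ1] PC=0: DEC 4 -> ACC=-24
Event 25 (EXEC): [IRQ1] PC=1: INC 3 -> ACC=-21
Event 26 (EXEC): [IRQ1] PC=2: IRET -> resume IRQ2 at PC=2 (depth now 1)
Event 27 (EXEC): [IRQ2] PC=2: DEC 3 -> ACC=-24
Event 28 (EXEC): [IRQ2] PC=3: IRET -> resume MAIN at PC=3 (depth now 0)
Event 29 (EXEC): [MAIN] PC=3: INC 3 -> ACC=-21
Event 30 (EXEC): [MAIN] PC=4: HALT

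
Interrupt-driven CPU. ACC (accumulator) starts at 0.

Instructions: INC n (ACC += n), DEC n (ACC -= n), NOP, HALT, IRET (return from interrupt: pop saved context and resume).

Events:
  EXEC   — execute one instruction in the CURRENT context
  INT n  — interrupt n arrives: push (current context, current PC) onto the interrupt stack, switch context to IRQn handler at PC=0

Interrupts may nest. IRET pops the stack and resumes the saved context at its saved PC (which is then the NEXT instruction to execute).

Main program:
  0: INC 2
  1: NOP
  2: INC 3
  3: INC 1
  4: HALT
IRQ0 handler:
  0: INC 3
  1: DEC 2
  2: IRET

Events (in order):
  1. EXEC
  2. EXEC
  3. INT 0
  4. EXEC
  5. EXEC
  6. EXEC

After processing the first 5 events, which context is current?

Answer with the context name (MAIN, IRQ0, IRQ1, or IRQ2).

Event 1 (EXEC): [MAIN] PC=0: INC 2 -> ACC=2
Event 2 (EXEC): [MAIN] PC=1: NOP
Event 3 (INT 0): INT 0 arrives: push (MAIN, PC=2), enter IRQ0 at PC=0 (depth now 1)
Event 4 (EXEC): [IRQ0] PC=0: INC 3 -> ACC=5
Event 5 (EXEC): [IRQ0] PC=1: DEC 2 -> ACC=3

Answer: IRQ0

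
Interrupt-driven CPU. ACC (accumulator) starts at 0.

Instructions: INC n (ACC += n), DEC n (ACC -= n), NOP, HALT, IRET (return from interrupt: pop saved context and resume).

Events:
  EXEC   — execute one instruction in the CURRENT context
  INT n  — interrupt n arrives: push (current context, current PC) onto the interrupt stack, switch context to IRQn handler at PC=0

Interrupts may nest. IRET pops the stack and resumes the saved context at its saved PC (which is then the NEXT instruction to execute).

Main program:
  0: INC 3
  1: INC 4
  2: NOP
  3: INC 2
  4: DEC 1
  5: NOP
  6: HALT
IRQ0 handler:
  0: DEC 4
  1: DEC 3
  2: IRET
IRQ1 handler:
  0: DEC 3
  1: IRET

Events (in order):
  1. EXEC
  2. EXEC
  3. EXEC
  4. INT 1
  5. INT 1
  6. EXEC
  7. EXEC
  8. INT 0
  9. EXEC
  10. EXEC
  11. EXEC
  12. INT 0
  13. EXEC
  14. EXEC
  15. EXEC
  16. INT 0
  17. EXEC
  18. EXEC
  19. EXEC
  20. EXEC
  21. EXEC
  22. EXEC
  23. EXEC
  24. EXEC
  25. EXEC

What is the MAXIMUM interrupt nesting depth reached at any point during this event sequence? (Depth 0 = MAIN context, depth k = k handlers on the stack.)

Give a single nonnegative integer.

Event 1 (EXEC): [MAIN] PC=0: INC 3 -> ACC=3 [depth=0]
Event 2 (EXEC): [MAIN] PC=1: INC 4 -> ACC=7 [depth=0]
Event 3 (EXEC): [MAIN] PC=2: NOP [depth=0]
Event 4 (INT 1): INT 1 arrives: push (MAIN, PC=3), enter IRQ1 at PC=0 (depth now 1) [depth=1]
Event 5 (INT 1): INT 1 arrives: push (IRQ1, PC=0), enter IRQ1 at PC=0 (depth now 2) [depth=2]
Event 6 (EXEC): [IRQ1] PC=0: DEC 3 -> ACC=4 [depth=2]
Event 7 (EXEC): [IRQ1] PC=1: IRET -> resume IRQ1 at PC=0 (depth now 1) [depth=1]
Event 8 (INT 0): INT 0 arrives: push (IRQ1, PC=0), enter IRQ0 at PC=0 (depth now 2) [depth=2]
Event 9 (EXEC): [IRQ0] PC=0: DEC 4 -> ACC=0 [depth=2]
Event 10 (EXEC): [IRQ0] PC=1: DEC 3 -> ACC=-3 [depth=2]
Event 11 (EXEC): [IRQ0] PC=2: IRET -> resume IRQ1 at PC=0 (depth now 1) [depth=1]
Event 12 (INT 0): INT 0 arrives: push (IRQ1, PC=0), enter IRQ0 at PC=0 (depth now 2) [depth=2]
Event 13 (EXEC): [IRQ0] PC=0: DEC 4 -> ACC=-7 [depth=2]
Event 14 (EXEC): [IRQ0] PC=1: DEC 3 -> ACC=-10 [depth=2]
Event 15 (EXEC): [IRQ0] PC=2: IRET -> resume IRQ1 at PC=0 (depth now 1) [depth=1]
Event 16 (INT 0): INT 0 arrives: push (IRQ1, PC=0), enter IRQ0 at PC=0 (depth now 2) [depth=2]
Event 17 (EXEC): [IRQ0] PC=0: DEC 4 -> ACC=-14 [depth=2]
Event 18 (EXEC): [IRQ0] PC=1: DEC 3 -> ACC=-17 [depth=2]
Event 19 (EXEC): [IRQ0] PC=2: IRET -> resume IRQ1 at PC=0 (depth now 1) [depth=1]
Event 20 (EXEC): [IRQ1] PC=0: DEC 3 -> ACC=-20 [depth=1]
Event 21 (EXEC): [IRQ1] PC=1: IRET -> resume MAIN at PC=3 (depth now 0) [depth=0]
Event 22 (EXEC): [MAIN] PC=3: INC 2 -> ACC=-18 [depth=0]
Event 23 (EXEC): [MAIN] PC=4: DEC 1 -> ACC=-19 [depth=0]
Event 24 (EXEC): [MAIN] PC=5: NOP [depth=0]
Event 25 (EXEC): [MAIN] PC=6: HALT [depth=0]
Max depth observed: 2

Answer: 2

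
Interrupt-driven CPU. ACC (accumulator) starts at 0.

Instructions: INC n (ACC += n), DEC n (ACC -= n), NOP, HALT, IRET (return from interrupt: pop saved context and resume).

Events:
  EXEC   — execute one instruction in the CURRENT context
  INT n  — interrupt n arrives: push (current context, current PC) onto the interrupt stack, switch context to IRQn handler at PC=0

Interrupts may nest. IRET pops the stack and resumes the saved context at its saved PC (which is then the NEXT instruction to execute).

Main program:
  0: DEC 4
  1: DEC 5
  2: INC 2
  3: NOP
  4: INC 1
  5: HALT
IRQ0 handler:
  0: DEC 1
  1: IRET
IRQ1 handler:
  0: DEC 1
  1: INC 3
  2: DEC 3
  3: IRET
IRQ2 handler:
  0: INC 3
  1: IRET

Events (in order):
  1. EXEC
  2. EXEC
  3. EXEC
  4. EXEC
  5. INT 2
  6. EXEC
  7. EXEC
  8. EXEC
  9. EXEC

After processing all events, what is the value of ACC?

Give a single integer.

Event 1 (EXEC): [MAIN] PC=0: DEC 4 -> ACC=-4
Event 2 (EXEC): [MAIN] PC=1: DEC 5 -> ACC=-9
Event 3 (EXEC): [MAIN] PC=2: INC 2 -> ACC=-7
Event 4 (EXEC): [MAIN] PC=3: NOP
Event 5 (INT 2): INT 2 arrives: push (MAIN, PC=4), enter IRQ2 at PC=0 (depth now 1)
Event 6 (EXEC): [IRQ2] PC=0: INC 3 -> ACC=-4
Event 7 (EXEC): [IRQ2] PC=1: IRET -> resume MAIN at PC=4 (depth now 0)
Event 8 (EXEC): [MAIN] PC=4: INC 1 -> ACC=-3
Event 9 (EXEC): [MAIN] PC=5: HALT

Answer: -3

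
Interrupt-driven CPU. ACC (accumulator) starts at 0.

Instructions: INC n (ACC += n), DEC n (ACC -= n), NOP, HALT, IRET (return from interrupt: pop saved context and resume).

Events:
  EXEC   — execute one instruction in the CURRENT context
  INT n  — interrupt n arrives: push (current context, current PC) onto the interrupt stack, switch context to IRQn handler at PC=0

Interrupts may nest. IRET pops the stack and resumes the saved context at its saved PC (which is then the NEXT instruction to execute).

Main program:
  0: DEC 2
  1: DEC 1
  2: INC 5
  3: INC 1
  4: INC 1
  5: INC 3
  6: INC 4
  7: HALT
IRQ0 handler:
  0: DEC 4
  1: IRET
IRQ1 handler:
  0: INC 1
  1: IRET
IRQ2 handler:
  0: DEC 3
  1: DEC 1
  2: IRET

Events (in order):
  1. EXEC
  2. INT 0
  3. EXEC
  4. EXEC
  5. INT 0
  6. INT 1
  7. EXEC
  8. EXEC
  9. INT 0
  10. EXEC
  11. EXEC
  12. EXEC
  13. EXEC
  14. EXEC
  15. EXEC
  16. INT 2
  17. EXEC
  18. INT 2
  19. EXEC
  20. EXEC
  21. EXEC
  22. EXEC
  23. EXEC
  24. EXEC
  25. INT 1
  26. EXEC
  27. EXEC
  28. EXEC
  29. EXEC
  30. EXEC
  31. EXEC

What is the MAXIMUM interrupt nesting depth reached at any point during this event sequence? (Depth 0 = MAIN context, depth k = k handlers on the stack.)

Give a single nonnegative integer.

Answer: 2

Derivation:
Event 1 (EXEC): [MAIN] PC=0: DEC 2 -> ACC=-2 [depth=0]
Event 2 (INT 0): INT 0 arrives: push (MAIN, PC=1), enter IRQ0 at PC=0 (depth now 1) [depth=1]
Event 3 (EXEC): [IRQ0] PC=0: DEC 4 -> ACC=-6 [depth=1]
Event 4 (EXEC): [IRQ0] PC=1: IRET -> resume MAIN at PC=1 (depth now 0) [depth=0]
Event 5 (INT 0): INT 0 arrives: push (MAIN, PC=1), enter IRQ0 at PC=0 (depth now 1) [depth=1]
Event 6 (INT 1): INT 1 arrives: push (IRQ0, PC=0), enter IRQ1 at PC=0 (depth now 2) [depth=2]
Event 7 (EXEC): [IRQ1] PC=0: INC 1 -> ACC=-5 [depth=2]
Event 8 (EXEC): [IRQ1] PC=1: IRET -> resume IRQ0 at PC=0 (depth now 1) [depth=1]
Event 9 (INT 0): INT 0 arrives: push (IRQ0, PC=0), enter IRQ0 at PC=0 (depth now 2) [depth=2]
Event 10 (EXEC): [IRQ0] PC=0: DEC 4 -> ACC=-9 [depth=2]
Event 11 (EXEC): [IRQ0] PC=1: IRET -> resume IRQ0 at PC=0 (depth now 1) [depth=1]
Event 12 (EXEC): [IRQ0] PC=0: DEC 4 -> ACC=-13 [depth=1]
Event 13 (EXEC): [IRQ0] PC=1: IRET -> resume MAIN at PC=1 (depth now 0) [depth=0]
Event 14 (EXEC): [MAIN] PC=1: DEC 1 -> ACC=-14 [depth=0]
Event 15 (EXEC): [MAIN] PC=2: INC 5 -> ACC=-9 [depth=0]
Event 16 (INT 2): INT 2 arrives: push (MAIN, PC=3), enter IRQ2 at PC=0 (depth now 1) [depth=1]
Event 17 (EXEC): [IRQ2] PC=0: DEC 3 -> ACC=-12 [depth=1]
Event 18 (INT 2): INT 2 arrives: push (IRQ2, PC=1), enter IRQ2 at PC=0 (depth now 2) [depth=2]
Event 19 (EXEC): [IRQ2] PC=0: DEC 3 -> ACC=-15 [depth=2]
Event 20 (EXEC): [IRQ2] PC=1: DEC 1 -> ACC=-16 [depth=2]
Event 21 (EXEC): [IRQ2] PC=2: IRET -> resume IRQ2 at PC=1 (depth now 1) [depth=1]
Event 22 (EXEC): [IRQ2] PC=1: DEC 1 -> ACC=-17 [depth=1]
Event 23 (EXEC): [IRQ2] PC=2: IRET -> resume MAIN at PC=3 (depth now 0) [depth=0]
Event 24 (EXEC): [MAIN] PC=3: INC 1 -> ACC=-16 [depth=0]
Event 25 (INT 1): INT 1 arrives: push (MAIN, PC=4), enter IRQ1 at PC=0 (depth now 1) [depth=1]
Event 26 (EXEC): [IRQ1] PC=0: INC 1 -> ACC=-15 [depth=1]
Event 27 (EXEC): [IRQ1] PC=1: IRET -> resume MAIN at PC=4 (depth now 0) [depth=0]
Event 28 (EXEC): [MAIN] PC=4: INC 1 -> ACC=-14 [depth=0]
Event 29 (EXEC): [MAIN] PC=5: INC 3 -> ACC=-11 [depth=0]
Event 30 (EXEC): [MAIN] PC=6: INC 4 -> ACC=-7 [depth=0]
Event 31 (EXEC): [MAIN] PC=7: HALT [depth=0]
Max depth observed: 2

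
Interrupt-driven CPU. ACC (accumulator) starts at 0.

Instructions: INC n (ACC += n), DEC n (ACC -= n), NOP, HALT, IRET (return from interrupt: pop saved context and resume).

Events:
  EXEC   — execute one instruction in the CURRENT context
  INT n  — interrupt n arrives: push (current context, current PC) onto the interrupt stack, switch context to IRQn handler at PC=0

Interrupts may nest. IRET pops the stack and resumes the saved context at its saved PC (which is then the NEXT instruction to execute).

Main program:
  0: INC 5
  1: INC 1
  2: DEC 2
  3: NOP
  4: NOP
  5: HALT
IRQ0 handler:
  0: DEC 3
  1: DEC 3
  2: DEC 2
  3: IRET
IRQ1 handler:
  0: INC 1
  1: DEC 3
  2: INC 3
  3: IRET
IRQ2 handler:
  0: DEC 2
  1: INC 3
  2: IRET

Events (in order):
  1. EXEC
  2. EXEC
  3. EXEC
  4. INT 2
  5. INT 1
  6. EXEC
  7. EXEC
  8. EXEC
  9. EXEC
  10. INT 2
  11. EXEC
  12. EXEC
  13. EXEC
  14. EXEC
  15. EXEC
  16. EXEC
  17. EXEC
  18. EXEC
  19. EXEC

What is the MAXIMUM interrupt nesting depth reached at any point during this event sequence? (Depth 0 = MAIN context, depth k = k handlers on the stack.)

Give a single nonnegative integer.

Event 1 (EXEC): [MAIN] PC=0: INC 5 -> ACC=5 [depth=0]
Event 2 (EXEC): [MAIN] PC=1: INC 1 -> ACC=6 [depth=0]
Event 3 (EXEC): [MAIN] PC=2: DEC 2 -> ACC=4 [depth=0]
Event 4 (INT 2): INT 2 arrives: push (MAIN, PC=3), enter IRQ2 at PC=0 (depth now 1) [depth=1]
Event 5 (INT 1): INT 1 arrives: push (IRQ2, PC=0), enter IRQ1 at PC=0 (depth now 2) [depth=2]
Event 6 (EXEC): [IRQ1] PC=0: INC 1 -> ACC=5 [depth=2]
Event 7 (EXEC): [IRQ1] PC=1: DEC 3 -> ACC=2 [depth=2]
Event 8 (EXEC): [IRQ1] PC=2: INC 3 -> ACC=5 [depth=2]
Event 9 (EXEC): [IRQ1] PC=3: IRET -> resume IRQ2 at PC=0 (depth now 1) [depth=1]
Event 10 (INT 2): INT 2 arrives: push (IRQ2, PC=0), enter IRQ2 at PC=0 (depth now 2) [depth=2]
Event 11 (EXEC): [IRQ2] PC=0: DEC 2 -> ACC=3 [depth=2]
Event 12 (EXEC): [IRQ2] PC=1: INC 3 -> ACC=6 [depth=2]
Event 13 (EXEC): [IRQ2] PC=2: IRET -> resume IRQ2 at PC=0 (depth now 1) [depth=1]
Event 14 (EXEC): [IRQ2] PC=0: DEC 2 -> ACC=4 [depth=1]
Event 15 (EXEC): [IRQ2] PC=1: INC 3 -> ACC=7 [depth=1]
Event 16 (EXEC): [IRQ2] PC=2: IRET -> resume MAIN at PC=3 (depth now 0) [depth=0]
Event 17 (EXEC): [MAIN] PC=3: NOP [depth=0]
Event 18 (EXEC): [MAIN] PC=4: NOP [depth=0]
Event 19 (EXEC): [MAIN] PC=5: HALT [depth=0]
Max depth observed: 2

Answer: 2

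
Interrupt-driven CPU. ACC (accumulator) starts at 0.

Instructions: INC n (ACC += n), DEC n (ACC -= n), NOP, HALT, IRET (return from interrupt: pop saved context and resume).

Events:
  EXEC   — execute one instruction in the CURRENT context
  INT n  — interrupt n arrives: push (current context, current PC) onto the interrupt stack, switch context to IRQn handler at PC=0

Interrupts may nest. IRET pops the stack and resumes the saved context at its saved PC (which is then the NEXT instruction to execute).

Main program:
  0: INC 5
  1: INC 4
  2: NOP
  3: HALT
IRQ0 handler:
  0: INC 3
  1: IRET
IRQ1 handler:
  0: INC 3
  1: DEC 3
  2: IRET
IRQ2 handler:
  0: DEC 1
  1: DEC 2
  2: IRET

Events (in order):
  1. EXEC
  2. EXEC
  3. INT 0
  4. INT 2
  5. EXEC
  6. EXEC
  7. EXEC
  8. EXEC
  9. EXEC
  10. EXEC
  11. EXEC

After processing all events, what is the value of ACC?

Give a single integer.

Answer: 9

Derivation:
Event 1 (EXEC): [MAIN] PC=0: INC 5 -> ACC=5
Event 2 (EXEC): [MAIN] PC=1: INC 4 -> ACC=9
Event 3 (INT 0): INT 0 arrives: push (MAIN, PC=2), enter IRQ0 at PC=0 (depth now 1)
Event 4 (INT 2): INT 2 arrives: push (IRQ0, PC=0), enter IRQ2 at PC=0 (depth now 2)
Event 5 (EXEC): [IRQ2] PC=0: DEC 1 -> ACC=8
Event 6 (EXEC): [IRQ2] PC=1: DEC 2 -> ACC=6
Event 7 (EXEC): [IRQ2] PC=2: IRET -> resume IRQ0 at PC=0 (depth now 1)
Event 8 (EXEC): [IRQ0] PC=0: INC 3 -> ACC=9
Event 9 (EXEC): [IRQ0] PC=1: IRET -> resume MAIN at PC=2 (depth now 0)
Event 10 (EXEC): [MAIN] PC=2: NOP
Event 11 (EXEC): [MAIN] PC=3: HALT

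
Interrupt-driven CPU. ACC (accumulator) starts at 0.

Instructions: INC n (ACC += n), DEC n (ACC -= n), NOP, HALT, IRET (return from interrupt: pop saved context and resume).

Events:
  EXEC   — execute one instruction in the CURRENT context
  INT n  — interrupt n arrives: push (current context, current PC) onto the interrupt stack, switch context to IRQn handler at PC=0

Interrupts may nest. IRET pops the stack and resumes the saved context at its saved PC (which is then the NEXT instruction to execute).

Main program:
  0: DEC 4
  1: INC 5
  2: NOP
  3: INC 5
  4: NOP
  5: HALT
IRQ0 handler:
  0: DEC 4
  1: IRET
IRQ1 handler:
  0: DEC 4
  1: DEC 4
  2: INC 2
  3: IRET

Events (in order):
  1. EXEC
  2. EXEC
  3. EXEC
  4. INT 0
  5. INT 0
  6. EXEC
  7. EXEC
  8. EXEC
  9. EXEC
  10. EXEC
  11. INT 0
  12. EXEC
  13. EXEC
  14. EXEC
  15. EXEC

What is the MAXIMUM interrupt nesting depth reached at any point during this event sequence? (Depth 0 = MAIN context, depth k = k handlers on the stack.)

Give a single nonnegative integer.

Event 1 (EXEC): [MAIN] PC=0: DEC 4 -> ACC=-4 [depth=0]
Event 2 (EXEC): [MAIN] PC=1: INC 5 -> ACC=1 [depth=0]
Event 3 (EXEC): [MAIN] PC=2: NOP [depth=0]
Event 4 (INT 0): INT 0 arrives: push (MAIN, PC=3), enter IRQ0 at PC=0 (depth now 1) [depth=1]
Event 5 (INT 0): INT 0 arrives: push (IRQ0, PC=0), enter IRQ0 at PC=0 (depth now 2) [depth=2]
Event 6 (EXEC): [IRQ0] PC=0: DEC 4 -> ACC=-3 [depth=2]
Event 7 (EXEC): [IRQ0] PC=1: IRET -> resume IRQ0 at PC=0 (depth now 1) [depth=1]
Event 8 (EXEC): [IRQ0] PC=0: DEC 4 -> ACC=-7 [depth=1]
Event 9 (EXEC): [IRQ0] PC=1: IRET -> resume MAIN at PC=3 (depth now 0) [depth=0]
Event 10 (EXEC): [MAIN] PC=3: INC 5 -> ACC=-2 [depth=0]
Event 11 (INT 0): INT 0 arrives: push (MAIN, PC=4), enter IRQ0 at PC=0 (depth now 1) [depth=1]
Event 12 (EXEC): [IRQ0] PC=0: DEC 4 -> ACC=-6 [depth=1]
Event 13 (EXEC): [IRQ0] PC=1: IRET -> resume MAIN at PC=4 (depth now 0) [depth=0]
Event 14 (EXEC): [MAIN] PC=4: NOP [depth=0]
Event 15 (EXEC): [MAIN] PC=5: HALT [depth=0]
Max depth observed: 2

Answer: 2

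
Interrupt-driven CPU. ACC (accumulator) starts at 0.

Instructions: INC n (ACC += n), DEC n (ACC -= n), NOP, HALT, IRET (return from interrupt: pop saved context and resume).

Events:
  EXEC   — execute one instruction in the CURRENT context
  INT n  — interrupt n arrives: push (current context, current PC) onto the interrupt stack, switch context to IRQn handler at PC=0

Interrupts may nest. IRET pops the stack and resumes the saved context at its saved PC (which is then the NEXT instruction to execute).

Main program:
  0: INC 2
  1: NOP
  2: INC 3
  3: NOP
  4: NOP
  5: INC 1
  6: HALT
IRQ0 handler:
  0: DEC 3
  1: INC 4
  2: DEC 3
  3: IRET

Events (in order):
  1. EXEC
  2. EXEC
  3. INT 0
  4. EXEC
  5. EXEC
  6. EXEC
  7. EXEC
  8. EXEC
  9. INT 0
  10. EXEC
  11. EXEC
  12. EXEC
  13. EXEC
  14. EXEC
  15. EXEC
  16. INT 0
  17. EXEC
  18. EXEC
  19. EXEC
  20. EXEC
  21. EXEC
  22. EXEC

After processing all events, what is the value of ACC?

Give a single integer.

Event 1 (EXEC): [MAIN] PC=0: INC 2 -> ACC=2
Event 2 (EXEC): [MAIN] PC=1: NOP
Event 3 (INT 0): INT 0 arrives: push (MAIN, PC=2), enter IRQ0 at PC=0 (depth now 1)
Event 4 (EXEC): [IRQ0] PC=0: DEC 3 -> ACC=-1
Event 5 (EXEC): [IRQ0] PC=1: INC 4 -> ACC=3
Event 6 (EXEC): [IRQ0] PC=2: DEC 3 -> ACC=0
Event 7 (EXEC): [IRQ0] PC=3: IRET -> resume MAIN at PC=2 (depth now 0)
Event 8 (EXEC): [MAIN] PC=2: INC 3 -> ACC=3
Event 9 (INT 0): INT 0 arrives: push (MAIN, PC=3), enter IRQ0 at PC=0 (depth now 1)
Event 10 (EXEC): [IRQ0] PC=0: DEC 3 -> ACC=0
Event 11 (EXEC): [IRQ0] PC=1: INC 4 -> ACC=4
Event 12 (EXEC): [IRQ0] PC=2: DEC 3 -> ACC=1
Event 13 (EXEC): [IRQ0] PC=3: IRET -> resume MAIN at PC=3 (depth now 0)
Event 14 (EXEC): [MAIN] PC=3: NOP
Event 15 (EXEC): [MAIN] PC=4: NOP
Event 16 (INT 0): INT 0 arrives: push (MAIN, PC=5), enter IRQ0 at PC=0 (depth now 1)
Event 17 (EXEC): [IRQ0] PC=0: DEC 3 -> ACC=-2
Event 18 (EXEC): [IRQ0] PC=1: INC 4 -> ACC=2
Event 19 (EXEC): [IRQ0] PC=2: DEC 3 -> ACC=-1
Event 20 (EXEC): [IRQ0] PC=3: IRET -> resume MAIN at PC=5 (depth now 0)
Event 21 (EXEC): [MAIN] PC=5: INC 1 -> ACC=0
Event 22 (EXEC): [MAIN] PC=6: HALT

Answer: 0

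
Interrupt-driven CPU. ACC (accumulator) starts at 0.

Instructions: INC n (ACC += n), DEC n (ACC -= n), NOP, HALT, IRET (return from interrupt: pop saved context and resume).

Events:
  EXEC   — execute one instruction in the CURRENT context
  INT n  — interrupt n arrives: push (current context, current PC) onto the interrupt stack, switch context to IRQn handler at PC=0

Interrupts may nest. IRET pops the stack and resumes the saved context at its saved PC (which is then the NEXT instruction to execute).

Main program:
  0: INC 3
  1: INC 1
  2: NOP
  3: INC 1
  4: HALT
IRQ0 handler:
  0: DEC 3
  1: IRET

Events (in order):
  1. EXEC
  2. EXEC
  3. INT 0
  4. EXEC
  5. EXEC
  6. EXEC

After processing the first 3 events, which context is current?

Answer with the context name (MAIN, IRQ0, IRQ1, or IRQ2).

Event 1 (EXEC): [MAIN] PC=0: INC 3 -> ACC=3
Event 2 (EXEC): [MAIN] PC=1: INC 1 -> ACC=4
Event 3 (INT 0): INT 0 arrives: push (MAIN, PC=2), enter IRQ0 at PC=0 (depth now 1)

Answer: IRQ0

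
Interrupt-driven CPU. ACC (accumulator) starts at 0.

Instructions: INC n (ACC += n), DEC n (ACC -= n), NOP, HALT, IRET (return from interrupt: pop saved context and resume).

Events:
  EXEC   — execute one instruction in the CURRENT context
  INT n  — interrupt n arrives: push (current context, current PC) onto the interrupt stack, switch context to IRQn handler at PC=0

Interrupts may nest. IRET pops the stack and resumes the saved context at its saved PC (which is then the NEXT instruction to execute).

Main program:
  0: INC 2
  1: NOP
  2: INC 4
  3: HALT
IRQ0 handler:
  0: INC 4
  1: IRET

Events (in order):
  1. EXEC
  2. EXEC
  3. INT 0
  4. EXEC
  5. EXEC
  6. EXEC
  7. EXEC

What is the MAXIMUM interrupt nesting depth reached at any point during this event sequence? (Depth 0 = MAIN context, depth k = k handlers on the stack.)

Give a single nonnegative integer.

Event 1 (EXEC): [MAIN] PC=0: INC 2 -> ACC=2 [depth=0]
Event 2 (EXEC): [MAIN] PC=1: NOP [depth=0]
Event 3 (INT 0): INT 0 arrives: push (MAIN, PC=2), enter IRQ0 at PC=0 (depth now 1) [depth=1]
Event 4 (EXEC): [IRQ0] PC=0: INC 4 -> ACC=6 [depth=1]
Event 5 (EXEC): [IRQ0] PC=1: IRET -> resume MAIN at PC=2 (depth now 0) [depth=0]
Event 6 (EXEC): [MAIN] PC=2: INC 4 -> ACC=10 [depth=0]
Event 7 (EXEC): [MAIN] PC=3: HALT [depth=0]
Max depth observed: 1

Answer: 1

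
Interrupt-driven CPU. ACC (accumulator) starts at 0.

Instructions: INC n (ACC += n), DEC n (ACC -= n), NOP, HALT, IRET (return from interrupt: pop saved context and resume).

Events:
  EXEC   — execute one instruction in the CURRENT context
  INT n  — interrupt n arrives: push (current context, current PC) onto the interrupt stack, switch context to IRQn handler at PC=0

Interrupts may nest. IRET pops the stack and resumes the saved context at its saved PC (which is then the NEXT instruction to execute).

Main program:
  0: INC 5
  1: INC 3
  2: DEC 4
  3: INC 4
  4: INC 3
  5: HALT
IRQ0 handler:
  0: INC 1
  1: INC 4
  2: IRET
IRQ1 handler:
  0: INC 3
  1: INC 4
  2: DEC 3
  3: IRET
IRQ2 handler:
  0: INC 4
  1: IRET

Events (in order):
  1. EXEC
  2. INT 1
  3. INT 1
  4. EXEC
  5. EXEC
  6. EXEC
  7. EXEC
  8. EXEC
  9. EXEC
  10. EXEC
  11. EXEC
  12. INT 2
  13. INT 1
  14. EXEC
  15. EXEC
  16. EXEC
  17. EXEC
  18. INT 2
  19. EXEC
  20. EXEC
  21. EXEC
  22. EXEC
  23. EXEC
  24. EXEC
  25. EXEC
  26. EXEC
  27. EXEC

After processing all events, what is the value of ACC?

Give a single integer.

Event 1 (EXEC): [MAIN] PC=0: INC 5 -> ACC=5
Event 2 (INT 1): INT 1 arrives: push (MAIN, PC=1), enter IRQ1 at PC=0 (depth now 1)
Event 3 (INT 1): INT 1 arrives: push (IRQ1, PC=0), enter IRQ1 at PC=0 (depth now 2)
Event 4 (EXEC): [IRQ1] PC=0: INC 3 -> ACC=8
Event 5 (EXEC): [IRQ1] PC=1: INC 4 -> ACC=12
Event 6 (EXEC): [IRQ1] PC=2: DEC 3 -> ACC=9
Event 7 (EXEC): [IRQ1] PC=3: IRET -> resume IRQ1 at PC=0 (depth now 1)
Event 8 (EXEC): [IRQ1] PC=0: INC 3 -> ACC=12
Event 9 (EXEC): [IRQ1] PC=1: INC 4 -> ACC=16
Event 10 (EXEC): [IRQ1] PC=2: DEC 3 -> ACC=13
Event 11 (EXEC): [IRQ1] PC=3: IRET -> resume MAIN at PC=1 (depth now 0)
Event 12 (INT 2): INT 2 arrives: push (MAIN, PC=1), enter IRQ2 at PC=0 (depth now 1)
Event 13 (INT 1): INT 1 arrives: push (IRQ2, PC=0), enter IRQ1 at PC=0 (depth now 2)
Event 14 (EXEC): [IRQ1] PC=0: INC 3 -> ACC=16
Event 15 (EXEC): [IRQ1] PC=1: INC 4 -> ACC=20
Event 16 (EXEC): [IRQ1] PC=2: DEC 3 -> ACC=17
Event 17 (EXEC): [IRQ1] PC=3: IRET -> resume IRQ2 at PC=0 (depth now 1)
Event 18 (INT 2): INT 2 arrives: push (IRQ2, PC=0), enter IRQ2 at PC=0 (depth now 2)
Event 19 (EXEC): [IRQ2] PC=0: INC 4 -> ACC=21
Event 20 (EXEC): [IRQ2] PC=1: IRET -> resume IRQ2 at PC=0 (depth now 1)
Event 21 (EXEC): [IRQ2] PC=0: INC 4 -> ACC=25
Event 22 (EXEC): [IRQ2] PC=1: IRET -> resume MAIN at PC=1 (depth now 0)
Event 23 (EXEC): [MAIN] PC=1: INC 3 -> ACC=28
Event 24 (EXEC): [MAIN] PC=2: DEC 4 -> ACC=24
Event 25 (EXEC): [MAIN] PC=3: INC 4 -> ACC=28
Event 26 (EXEC): [MAIN] PC=4: INC 3 -> ACC=31
Event 27 (EXEC): [MAIN] PC=5: HALT

Answer: 31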